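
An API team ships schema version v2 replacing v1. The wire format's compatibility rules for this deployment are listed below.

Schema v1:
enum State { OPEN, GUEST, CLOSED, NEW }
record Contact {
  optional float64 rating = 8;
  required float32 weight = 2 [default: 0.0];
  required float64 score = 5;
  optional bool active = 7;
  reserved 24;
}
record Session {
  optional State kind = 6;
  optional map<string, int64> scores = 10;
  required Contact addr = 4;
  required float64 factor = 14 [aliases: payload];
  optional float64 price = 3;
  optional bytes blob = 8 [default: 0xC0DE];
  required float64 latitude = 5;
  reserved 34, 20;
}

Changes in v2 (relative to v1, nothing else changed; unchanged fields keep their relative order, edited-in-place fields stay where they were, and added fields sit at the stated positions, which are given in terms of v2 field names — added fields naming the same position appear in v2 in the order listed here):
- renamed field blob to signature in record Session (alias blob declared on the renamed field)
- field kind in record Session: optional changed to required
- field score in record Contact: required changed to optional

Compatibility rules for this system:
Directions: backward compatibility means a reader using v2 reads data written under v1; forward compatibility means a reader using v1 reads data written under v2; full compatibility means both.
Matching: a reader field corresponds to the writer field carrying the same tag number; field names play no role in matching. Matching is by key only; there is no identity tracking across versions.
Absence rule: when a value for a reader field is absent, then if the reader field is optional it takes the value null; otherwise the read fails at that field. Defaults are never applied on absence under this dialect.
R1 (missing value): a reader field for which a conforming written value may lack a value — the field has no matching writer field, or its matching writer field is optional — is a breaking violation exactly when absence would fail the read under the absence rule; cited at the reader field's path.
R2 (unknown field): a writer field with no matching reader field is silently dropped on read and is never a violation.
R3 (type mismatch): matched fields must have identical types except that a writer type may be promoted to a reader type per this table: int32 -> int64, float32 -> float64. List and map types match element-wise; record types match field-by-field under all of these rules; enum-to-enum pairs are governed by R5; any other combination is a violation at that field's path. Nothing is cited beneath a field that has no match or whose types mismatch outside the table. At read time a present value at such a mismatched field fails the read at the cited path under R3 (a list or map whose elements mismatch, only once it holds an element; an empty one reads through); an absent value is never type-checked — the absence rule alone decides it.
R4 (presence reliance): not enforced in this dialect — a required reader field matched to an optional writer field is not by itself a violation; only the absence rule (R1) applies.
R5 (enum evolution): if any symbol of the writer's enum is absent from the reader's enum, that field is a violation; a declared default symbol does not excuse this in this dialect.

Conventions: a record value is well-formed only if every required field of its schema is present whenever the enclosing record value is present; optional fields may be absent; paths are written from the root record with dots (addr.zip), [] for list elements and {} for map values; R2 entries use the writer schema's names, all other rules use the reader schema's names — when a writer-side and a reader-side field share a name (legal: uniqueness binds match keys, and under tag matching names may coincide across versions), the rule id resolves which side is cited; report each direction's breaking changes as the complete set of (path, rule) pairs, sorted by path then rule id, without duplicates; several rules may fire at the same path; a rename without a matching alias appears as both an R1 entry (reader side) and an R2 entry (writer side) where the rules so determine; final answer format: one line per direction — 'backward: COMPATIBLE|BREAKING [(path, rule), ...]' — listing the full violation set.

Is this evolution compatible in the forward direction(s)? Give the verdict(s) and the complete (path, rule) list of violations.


arrows below run writer -> reader for Session
checking forward for Session: reader v1 against writer v2:
  kind: paired with writer kind (State -> State; writer required)
  scores: paired with writer scores (map<string, int64> -> map<string, int64>; writer optional)
  addr: paired with writer addr (Contact -> Contact; writer required)
  factor: paired with writer factor (float64 -> float64; writer required)
  price: paired with writer price (float64 -> float64; writer optional)
  blob: paired with writer signature (bytes -> bytes; writer optional)
  latitude: paired with writer latitude (float64 -> float64; writer required)
  addr.rating: paired with writer addr.rating (float64 -> float64; writer optional)
  addr.weight: paired with writer addr.weight (float32 -> float32; writer required)
  addr.score: paired with writer addr.score (float64 -> float64; writer optional)
  addr.active: paired with writer addr.active (bool -> bool; writer optional)
  R1 fires at addr.score
  => 1 violation(s): forward is BREAKING for Session
ruling out the remaining Session differences:
  renamed field blob to signature in record Session (alias blob declared on the renamed field) -> inert for the asked Session verdict: nothing fires
  field kind in record Session: optional changed to required -> its effect on Session is confined to the backward direction, not asked

forward: BREAKING [(addr.score, R1)]


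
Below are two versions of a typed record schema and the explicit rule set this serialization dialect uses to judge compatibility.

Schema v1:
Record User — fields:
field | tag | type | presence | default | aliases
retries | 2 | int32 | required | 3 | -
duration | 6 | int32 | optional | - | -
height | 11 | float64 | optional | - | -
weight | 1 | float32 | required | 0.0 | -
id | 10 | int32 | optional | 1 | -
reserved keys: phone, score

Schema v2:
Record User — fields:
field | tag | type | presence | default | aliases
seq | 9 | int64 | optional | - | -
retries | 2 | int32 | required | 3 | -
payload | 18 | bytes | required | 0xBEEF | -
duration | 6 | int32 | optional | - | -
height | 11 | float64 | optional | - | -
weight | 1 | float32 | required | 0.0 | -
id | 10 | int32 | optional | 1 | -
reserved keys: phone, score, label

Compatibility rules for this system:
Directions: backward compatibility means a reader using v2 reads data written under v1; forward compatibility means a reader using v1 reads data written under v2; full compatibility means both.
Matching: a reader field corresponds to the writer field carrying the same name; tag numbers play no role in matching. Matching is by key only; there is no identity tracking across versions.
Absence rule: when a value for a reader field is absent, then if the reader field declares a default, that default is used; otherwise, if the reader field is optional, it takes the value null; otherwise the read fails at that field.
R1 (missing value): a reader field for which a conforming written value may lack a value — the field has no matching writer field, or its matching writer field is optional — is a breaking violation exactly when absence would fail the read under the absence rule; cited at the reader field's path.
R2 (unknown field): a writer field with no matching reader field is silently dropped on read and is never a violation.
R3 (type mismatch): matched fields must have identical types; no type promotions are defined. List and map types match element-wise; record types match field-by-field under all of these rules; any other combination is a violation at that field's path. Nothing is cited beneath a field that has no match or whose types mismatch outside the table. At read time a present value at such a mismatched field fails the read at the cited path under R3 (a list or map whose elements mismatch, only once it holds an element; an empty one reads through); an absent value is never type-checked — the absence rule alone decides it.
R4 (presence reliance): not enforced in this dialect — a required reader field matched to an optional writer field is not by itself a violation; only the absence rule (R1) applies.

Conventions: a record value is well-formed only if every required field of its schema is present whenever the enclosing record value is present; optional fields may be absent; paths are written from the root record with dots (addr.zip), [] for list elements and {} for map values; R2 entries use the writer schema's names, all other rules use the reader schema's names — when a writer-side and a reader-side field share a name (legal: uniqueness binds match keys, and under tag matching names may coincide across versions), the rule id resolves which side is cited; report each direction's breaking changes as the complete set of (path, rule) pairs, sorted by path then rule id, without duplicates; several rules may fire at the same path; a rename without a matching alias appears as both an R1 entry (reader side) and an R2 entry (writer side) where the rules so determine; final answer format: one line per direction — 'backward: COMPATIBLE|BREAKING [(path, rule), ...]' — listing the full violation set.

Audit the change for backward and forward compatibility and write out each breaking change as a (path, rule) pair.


backward: COMPATIBLE []; forward: COMPATIBLE []

arrows below run writer -> reader for User
checking backward for User: reader v2 against writer v1:
  no writer field matches reader seq
  retries: int32 -> int32, writer required; from retries
  no writer field matches reader payload
  duration: int32 -> int32, writer optional; from duration
  height: float64 -> float64, writer optional; from height
  weight: float32 -> float32, writer required; from weight
  id: int32 -> int32, writer optional; from id
  => backward: COMPATIBLE
checking forward for User: reader v1 against writer v2:
  retries: int32 -> int32, writer required; from retries
  duration: int32 -> int32, writer optional; from duration
  height: float64 -> float64, writer optional; from height
  weight: float32 -> float32, writer required; from weight
  id: int32 -> int32, writer optional; from id
  leftover writer field: seq
  leftover writer field: payload
  => forward: COMPATIBLE


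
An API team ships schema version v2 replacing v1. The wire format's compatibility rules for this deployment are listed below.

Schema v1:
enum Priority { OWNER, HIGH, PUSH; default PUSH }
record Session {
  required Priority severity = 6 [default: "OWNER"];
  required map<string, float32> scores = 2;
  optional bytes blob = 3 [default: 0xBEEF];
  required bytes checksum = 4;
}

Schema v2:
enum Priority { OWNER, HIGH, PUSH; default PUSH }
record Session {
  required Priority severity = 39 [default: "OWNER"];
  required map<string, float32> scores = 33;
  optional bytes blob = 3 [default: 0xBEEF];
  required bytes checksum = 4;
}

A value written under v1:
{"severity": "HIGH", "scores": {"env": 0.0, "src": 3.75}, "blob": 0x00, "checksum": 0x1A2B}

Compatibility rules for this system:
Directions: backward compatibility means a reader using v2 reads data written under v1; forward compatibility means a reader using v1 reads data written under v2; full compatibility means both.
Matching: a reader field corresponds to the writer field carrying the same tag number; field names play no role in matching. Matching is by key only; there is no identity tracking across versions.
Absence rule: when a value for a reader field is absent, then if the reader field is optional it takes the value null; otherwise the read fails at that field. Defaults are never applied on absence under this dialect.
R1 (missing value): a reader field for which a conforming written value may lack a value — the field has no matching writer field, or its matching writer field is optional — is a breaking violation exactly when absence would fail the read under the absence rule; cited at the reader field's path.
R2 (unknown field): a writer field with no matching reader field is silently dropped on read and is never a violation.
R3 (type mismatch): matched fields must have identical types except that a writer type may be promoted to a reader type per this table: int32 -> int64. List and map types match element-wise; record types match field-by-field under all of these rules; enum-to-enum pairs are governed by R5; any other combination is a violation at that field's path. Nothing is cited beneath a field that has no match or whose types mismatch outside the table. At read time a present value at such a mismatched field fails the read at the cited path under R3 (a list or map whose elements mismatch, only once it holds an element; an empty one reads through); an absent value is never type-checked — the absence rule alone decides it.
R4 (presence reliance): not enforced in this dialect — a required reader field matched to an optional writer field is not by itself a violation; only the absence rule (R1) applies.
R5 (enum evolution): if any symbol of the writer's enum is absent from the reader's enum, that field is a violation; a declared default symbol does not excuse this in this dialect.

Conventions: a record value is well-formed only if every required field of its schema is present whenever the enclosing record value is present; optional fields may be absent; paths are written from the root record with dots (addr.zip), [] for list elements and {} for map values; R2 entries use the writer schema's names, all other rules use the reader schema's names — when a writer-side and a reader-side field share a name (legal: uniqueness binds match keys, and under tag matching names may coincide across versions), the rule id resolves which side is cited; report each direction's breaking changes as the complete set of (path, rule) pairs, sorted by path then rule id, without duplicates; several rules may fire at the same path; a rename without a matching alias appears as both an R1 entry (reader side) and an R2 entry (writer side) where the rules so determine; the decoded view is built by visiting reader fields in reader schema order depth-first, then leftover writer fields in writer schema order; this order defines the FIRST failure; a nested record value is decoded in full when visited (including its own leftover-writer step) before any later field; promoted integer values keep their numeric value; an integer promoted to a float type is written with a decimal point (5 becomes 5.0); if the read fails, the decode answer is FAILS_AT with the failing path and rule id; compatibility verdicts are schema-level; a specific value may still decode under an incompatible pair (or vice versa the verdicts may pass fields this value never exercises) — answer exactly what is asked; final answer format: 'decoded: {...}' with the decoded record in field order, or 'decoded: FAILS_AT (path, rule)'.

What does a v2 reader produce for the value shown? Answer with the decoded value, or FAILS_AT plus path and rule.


each type pair in Session: writer, then reader
decode walk for Session under reader schema v2:
  read fails at severity under R1 (no fill)
  => FAILS_AT (severity, R1)
the other Session changes do not affect what is asked:
  field scores in record Session: tag 2 changed to 33 -> changes Session's schema-level verdicts only — the decode of this value is the same

decoded: FAILS_AT (severity, R1)


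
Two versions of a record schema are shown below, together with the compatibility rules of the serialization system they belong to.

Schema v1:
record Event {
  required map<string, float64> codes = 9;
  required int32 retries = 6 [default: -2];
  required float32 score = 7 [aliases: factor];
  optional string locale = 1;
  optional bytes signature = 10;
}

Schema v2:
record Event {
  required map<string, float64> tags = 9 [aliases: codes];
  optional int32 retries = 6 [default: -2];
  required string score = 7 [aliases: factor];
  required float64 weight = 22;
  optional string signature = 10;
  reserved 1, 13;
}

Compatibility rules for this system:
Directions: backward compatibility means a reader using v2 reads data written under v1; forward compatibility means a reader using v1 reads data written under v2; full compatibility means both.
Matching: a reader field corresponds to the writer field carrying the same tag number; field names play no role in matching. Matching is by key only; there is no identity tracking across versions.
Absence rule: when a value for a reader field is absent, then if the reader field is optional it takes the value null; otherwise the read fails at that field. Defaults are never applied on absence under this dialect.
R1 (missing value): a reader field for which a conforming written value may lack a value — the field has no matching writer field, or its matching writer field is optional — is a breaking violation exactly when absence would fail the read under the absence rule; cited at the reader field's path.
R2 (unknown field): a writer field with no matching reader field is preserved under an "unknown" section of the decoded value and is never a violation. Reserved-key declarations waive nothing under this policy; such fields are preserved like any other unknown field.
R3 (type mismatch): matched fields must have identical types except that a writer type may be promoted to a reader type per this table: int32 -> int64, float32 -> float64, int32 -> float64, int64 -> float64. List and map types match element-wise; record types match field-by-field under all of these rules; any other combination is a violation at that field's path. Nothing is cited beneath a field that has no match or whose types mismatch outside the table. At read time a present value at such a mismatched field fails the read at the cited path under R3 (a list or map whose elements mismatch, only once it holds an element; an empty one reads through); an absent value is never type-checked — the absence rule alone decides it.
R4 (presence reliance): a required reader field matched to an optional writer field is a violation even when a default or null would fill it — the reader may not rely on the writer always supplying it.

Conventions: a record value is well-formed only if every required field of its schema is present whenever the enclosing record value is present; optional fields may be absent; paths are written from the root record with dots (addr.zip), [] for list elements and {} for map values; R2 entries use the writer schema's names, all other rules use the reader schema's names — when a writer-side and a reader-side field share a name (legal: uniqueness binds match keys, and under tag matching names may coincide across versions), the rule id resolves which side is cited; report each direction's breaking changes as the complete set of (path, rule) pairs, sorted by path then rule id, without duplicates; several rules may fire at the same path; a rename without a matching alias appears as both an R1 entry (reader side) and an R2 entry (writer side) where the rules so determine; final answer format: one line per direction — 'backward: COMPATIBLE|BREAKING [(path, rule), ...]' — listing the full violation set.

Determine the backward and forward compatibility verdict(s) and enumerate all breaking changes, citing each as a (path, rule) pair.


backward: BREAKING [(score, R3), (signature, R3), (weight, R1)]; forward: BREAKING [(retries, R1), (retries, R4), (score, R3), (signature, R3)]

arrows below run writer -> reader for Event
backward on Event — v2 reading data written by v1:
  tags <- codes (map<string, float64> -> map<string, float64>, writer required)
  retries <- retries (int32 -> int32, writer required)
  score <- score (float32 -> string, writer required)
  weight: no writer-side match
  signature <- signature (bytes -> string, writer optional)
  writer field locale has no reader counterpart
  breaking: (score, R3)
  breaking: (signature, R3)
  breaking: (weight, R1)
  backward on Event therefore BREAKING (3)
forward on Event — v1 reading data written by v2:
  codes <- tags (map<string, float64> -> map<string, float64>, writer required)
  retries <- retries (int32 -> int32, writer optional)
  score <- score (string -> float32, writer required)
  locale: no writer-side match
  signature <- signature (string -> bytes, writer optional)
  writer field weight has no reader counterpart
  breaking: (retries, R1)
  breaking: (retries, R4)
  breaking: (score, R3)
  breaking: (signature, R3)
  forward on Event therefore BREAKING (4)


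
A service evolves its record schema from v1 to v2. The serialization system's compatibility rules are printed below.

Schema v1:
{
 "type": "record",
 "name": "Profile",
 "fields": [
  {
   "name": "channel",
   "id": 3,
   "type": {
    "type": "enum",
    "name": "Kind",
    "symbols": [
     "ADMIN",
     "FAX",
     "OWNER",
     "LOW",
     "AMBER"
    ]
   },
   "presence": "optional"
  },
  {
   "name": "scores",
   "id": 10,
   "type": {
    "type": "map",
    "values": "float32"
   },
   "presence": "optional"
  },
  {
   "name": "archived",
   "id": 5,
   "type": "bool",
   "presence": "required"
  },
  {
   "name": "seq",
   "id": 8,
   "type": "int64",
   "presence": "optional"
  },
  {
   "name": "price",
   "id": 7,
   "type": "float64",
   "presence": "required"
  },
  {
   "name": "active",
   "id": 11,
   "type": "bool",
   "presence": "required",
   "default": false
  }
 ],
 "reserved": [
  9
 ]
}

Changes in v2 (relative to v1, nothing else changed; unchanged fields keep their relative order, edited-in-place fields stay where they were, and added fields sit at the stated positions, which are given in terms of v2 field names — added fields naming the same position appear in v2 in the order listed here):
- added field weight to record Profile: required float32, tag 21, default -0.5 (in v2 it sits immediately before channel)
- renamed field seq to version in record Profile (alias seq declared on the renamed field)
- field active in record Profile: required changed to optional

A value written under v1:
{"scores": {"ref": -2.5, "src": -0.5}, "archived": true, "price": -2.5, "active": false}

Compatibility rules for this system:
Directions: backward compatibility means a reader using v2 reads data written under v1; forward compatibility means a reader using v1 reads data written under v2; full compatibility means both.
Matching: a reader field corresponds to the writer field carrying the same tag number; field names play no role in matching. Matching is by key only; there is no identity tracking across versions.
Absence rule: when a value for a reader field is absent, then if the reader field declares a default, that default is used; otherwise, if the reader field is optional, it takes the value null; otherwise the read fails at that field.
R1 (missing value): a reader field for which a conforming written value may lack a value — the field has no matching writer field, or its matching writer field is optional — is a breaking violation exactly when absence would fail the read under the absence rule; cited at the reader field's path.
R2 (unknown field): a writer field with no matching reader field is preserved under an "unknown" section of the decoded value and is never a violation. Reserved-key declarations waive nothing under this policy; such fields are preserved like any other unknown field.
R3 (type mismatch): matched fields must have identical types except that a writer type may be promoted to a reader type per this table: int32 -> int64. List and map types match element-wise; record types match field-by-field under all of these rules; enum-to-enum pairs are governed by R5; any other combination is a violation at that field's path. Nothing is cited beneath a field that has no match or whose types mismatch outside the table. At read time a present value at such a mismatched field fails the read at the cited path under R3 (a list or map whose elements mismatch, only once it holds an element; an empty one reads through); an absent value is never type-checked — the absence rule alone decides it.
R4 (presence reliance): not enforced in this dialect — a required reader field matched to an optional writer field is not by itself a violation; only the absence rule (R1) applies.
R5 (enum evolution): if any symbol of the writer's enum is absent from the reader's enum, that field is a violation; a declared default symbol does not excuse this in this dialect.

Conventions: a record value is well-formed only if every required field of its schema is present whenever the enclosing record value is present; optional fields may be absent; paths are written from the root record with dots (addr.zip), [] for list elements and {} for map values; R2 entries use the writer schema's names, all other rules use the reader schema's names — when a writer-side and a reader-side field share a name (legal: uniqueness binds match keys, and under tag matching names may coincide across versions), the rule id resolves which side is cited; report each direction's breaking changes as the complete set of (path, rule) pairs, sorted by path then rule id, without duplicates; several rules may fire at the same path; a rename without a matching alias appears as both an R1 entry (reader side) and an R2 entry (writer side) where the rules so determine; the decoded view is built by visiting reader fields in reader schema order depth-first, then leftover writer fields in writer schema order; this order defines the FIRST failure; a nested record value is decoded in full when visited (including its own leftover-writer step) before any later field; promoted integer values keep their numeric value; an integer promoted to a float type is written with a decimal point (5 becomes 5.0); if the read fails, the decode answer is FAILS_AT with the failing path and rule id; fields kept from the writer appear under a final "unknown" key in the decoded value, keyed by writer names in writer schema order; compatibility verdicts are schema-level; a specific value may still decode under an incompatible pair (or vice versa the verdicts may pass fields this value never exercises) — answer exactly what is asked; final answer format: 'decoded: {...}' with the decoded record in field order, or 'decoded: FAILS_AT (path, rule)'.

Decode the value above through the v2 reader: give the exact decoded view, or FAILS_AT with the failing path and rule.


the writer's type comes first in each Profile pair
decode walk for Profile under reader schema v2:
  weight := -0.5 (absent -> default)
  channel := null (absent, optional -> null)
  scores := {"ref": -2.5, "src": -0.5}
  archived := true
  version := null (absent, optional -> null)
  price := -2.5
  active := false
  => decoded: {"weight": -0.5, "channel": null, "scores": {"ref": -2.5, "src": -0.5}, "archived": true, "version": null, "price": -2.5, "active": false}
checking off the Profile differences that do not matter here:
  field active in record Profile: required changed to optional -> fires no rule on Profile under this dialect and leaves the result unchanged

decoded: {"weight": -0.5, "channel": null, "scores": {"ref": -2.5, "src": -0.5}, "archived": true, "version": null, "price": -2.5, "active": false}


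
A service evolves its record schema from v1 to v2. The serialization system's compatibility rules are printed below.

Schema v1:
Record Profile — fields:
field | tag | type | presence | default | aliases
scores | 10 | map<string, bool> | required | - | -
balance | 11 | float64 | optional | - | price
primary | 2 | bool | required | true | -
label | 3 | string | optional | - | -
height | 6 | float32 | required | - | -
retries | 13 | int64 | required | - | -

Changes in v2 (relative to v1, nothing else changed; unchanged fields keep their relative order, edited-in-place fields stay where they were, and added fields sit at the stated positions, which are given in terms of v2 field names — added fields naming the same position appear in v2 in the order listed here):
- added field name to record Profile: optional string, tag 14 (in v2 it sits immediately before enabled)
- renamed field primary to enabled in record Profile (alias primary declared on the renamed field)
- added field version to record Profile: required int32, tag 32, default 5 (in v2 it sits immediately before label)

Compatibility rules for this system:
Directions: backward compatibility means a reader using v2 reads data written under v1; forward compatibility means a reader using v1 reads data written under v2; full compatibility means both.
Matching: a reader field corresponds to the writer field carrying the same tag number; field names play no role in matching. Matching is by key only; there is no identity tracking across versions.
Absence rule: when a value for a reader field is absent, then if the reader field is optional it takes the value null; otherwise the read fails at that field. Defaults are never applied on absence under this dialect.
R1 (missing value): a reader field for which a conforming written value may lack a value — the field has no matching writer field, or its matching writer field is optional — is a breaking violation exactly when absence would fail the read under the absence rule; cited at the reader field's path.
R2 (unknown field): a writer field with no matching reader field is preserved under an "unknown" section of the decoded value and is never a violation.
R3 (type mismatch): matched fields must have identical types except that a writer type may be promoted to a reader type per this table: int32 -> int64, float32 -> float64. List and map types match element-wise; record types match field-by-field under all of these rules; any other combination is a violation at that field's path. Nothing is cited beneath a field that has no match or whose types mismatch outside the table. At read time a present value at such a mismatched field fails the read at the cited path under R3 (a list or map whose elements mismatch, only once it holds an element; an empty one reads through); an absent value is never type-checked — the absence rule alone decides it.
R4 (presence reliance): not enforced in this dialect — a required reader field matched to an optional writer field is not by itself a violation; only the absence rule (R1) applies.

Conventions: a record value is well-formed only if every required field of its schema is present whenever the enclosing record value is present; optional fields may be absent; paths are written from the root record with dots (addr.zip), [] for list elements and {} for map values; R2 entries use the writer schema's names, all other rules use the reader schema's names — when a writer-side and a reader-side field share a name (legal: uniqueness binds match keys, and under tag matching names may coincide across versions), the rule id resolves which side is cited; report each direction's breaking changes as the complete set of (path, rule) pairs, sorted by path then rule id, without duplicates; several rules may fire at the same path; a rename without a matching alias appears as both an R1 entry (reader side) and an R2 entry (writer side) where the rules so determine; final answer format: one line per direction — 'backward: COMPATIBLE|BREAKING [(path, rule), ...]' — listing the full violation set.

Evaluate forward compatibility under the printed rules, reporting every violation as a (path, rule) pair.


forward: COMPATIBLE []

each type pair in Profile: writer, then reader
checking forward for Profile: reader v1 against writer v2:
  scores: map<string, bool> -> map<string, bool>, writer required; from scores
  balance: float64 -> float64, writer optional; from balance
  primary: bool -> bool, writer required; from enabled
  label: string -> string, writer optional; from label
  height: float32 -> float32, writer required; from height
  retries: int64 -> int64, writer required; from retries
  writer name: unknown to reader
  writer version: unknown to reader
  nothing fires on Profile: forward is COMPATIBLE
checking off the Profile differences that do not matter here:
  added field version to record Profile: required int32, tag 32, default 5 (in v2 it sits immediately before label) -> matters only for Profile's backward compatibility — outside the asked direction
  renamed field primary to enabled in record Profile (alias primary declared on the renamed field) -> triggers nothing under Profile's printed rules — same verdict
  added field name to record Profile: optional string, tag 14 (in v2 it sits immediately before enabled) -> triggers nothing under Profile's printed rules — same verdict


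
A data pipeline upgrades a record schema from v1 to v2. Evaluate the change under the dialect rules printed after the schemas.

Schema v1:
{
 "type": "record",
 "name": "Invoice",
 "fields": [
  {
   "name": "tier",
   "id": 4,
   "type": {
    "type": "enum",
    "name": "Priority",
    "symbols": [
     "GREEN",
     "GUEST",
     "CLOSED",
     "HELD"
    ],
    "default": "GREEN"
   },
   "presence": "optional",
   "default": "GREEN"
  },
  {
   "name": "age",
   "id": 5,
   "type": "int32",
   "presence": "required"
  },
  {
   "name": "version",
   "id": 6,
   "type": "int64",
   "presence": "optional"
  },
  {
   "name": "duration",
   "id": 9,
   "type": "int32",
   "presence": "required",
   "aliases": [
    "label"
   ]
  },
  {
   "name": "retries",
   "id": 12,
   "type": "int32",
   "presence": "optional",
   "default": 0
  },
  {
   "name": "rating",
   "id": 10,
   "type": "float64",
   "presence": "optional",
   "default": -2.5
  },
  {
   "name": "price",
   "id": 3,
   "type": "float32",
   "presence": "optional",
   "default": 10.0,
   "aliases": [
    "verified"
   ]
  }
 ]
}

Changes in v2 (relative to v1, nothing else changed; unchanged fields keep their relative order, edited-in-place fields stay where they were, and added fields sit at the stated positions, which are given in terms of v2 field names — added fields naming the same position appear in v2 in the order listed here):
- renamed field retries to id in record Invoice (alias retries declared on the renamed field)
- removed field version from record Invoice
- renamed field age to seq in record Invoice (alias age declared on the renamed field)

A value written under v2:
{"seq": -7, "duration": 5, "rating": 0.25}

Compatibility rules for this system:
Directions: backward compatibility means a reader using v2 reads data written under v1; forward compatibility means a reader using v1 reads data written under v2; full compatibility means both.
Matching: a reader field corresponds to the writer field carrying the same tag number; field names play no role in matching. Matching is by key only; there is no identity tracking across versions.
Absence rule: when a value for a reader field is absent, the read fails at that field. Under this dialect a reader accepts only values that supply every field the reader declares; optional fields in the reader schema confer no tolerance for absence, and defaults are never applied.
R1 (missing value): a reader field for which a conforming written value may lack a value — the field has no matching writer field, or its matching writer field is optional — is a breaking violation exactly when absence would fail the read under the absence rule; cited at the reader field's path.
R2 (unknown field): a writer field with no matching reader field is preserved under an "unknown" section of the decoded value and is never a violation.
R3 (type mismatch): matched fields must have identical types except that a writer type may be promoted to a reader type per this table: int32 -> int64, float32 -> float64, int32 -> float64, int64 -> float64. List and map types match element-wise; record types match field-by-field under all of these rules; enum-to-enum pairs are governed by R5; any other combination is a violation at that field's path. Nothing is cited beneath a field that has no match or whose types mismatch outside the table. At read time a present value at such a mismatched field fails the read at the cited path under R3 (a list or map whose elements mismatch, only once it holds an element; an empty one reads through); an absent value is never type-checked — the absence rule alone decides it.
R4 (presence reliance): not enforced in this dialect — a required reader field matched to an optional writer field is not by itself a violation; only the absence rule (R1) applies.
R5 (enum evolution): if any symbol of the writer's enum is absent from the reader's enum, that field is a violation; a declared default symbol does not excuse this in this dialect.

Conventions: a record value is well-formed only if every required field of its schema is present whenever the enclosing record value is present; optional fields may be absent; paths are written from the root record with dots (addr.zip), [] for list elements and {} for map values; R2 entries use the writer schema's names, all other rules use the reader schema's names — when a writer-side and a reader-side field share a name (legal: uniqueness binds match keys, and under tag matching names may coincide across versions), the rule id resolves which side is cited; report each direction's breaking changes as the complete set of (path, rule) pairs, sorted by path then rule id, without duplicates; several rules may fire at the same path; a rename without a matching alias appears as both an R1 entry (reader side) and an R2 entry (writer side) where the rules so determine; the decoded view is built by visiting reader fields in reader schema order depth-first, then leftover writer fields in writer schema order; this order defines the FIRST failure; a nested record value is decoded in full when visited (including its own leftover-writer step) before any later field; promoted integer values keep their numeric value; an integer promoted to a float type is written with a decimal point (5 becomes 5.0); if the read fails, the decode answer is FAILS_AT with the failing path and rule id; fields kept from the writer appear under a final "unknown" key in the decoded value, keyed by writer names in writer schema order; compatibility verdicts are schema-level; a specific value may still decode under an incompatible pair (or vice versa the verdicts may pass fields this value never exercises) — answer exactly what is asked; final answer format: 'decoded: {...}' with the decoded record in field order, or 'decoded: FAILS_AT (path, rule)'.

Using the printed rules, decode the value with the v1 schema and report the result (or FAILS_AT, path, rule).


decoded: FAILS_AT (tier, R1)

arrows below run writer -> reader for Invoice
decoding the Invoice value with the v1 reader:
  read fails at tier under R1 (no fill)
  => FAILS_AT (tier, R1)
ruling out the remaining Invoice differences:
  renamed field retries to id in record Invoice (alias retries declared on the renamed field) -> matters for Invoice compatibility verdicts, not for this value's decode
  removed field version from record Invoice -> matters for Invoice compatibility verdicts, not for this value's decode
  renamed field age to seq in record Invoice (alias age declared on the renamed field) -> no rule fires on it and the decoded Invoice view is identical with or without it


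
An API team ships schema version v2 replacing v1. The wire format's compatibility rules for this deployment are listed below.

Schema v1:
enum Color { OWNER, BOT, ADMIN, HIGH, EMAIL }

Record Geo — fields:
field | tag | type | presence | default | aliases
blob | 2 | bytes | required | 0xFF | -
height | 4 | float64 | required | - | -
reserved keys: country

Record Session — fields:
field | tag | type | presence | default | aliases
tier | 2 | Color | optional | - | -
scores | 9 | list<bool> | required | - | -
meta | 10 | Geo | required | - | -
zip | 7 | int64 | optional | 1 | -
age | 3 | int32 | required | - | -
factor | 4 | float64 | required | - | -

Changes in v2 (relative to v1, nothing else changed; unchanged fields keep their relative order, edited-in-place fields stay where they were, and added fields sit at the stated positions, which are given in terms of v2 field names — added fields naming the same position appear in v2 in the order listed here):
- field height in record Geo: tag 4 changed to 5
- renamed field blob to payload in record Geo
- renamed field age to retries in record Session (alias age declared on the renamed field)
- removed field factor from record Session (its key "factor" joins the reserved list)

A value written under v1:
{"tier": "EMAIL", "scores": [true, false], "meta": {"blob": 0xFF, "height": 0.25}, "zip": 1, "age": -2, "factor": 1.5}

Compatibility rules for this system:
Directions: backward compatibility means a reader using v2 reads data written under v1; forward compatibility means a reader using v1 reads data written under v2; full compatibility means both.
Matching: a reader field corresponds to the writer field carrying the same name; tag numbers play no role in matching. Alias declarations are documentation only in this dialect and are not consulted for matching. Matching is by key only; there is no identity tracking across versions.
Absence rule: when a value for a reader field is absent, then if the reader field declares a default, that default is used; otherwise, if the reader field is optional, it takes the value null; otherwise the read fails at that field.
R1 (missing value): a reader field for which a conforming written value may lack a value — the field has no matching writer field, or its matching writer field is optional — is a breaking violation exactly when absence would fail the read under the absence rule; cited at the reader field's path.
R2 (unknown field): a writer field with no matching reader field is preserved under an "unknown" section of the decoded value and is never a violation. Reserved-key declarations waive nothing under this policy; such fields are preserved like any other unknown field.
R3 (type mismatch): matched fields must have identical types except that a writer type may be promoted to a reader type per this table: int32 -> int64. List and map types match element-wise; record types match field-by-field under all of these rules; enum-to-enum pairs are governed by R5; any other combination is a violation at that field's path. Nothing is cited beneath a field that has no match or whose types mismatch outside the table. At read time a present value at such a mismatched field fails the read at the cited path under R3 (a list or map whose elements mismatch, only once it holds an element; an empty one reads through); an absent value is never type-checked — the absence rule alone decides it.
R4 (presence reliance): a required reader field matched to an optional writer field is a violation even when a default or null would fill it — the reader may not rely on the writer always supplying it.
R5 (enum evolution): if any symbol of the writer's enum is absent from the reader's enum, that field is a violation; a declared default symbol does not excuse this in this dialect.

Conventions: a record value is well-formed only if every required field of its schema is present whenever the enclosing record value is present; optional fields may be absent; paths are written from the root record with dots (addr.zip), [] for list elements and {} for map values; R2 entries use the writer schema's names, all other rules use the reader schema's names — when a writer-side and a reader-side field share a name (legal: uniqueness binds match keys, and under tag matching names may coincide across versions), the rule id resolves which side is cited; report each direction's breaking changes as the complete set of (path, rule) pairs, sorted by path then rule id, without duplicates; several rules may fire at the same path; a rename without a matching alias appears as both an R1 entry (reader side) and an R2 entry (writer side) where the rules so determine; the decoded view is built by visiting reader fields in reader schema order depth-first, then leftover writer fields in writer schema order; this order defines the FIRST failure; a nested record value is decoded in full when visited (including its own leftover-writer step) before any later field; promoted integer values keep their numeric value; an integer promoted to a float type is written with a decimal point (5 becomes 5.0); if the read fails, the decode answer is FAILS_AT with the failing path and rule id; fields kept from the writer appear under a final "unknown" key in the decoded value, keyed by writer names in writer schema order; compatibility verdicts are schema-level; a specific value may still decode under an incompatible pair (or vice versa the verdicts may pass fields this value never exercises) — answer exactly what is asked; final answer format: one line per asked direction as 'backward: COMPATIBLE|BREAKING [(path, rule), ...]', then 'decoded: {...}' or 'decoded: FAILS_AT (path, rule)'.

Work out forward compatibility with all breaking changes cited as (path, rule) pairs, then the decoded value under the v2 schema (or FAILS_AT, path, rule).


forward: BREAKING [(age, R1), (factor, R1)]; decoded: FAILS_AT (retries, R1)

arrows below run writer -> reader for Session
checking forward for Session: reader v1 against writer v2:
  tier: paired with writer tier (Color -> Color; writer optional)
  scores: paired with writer scores (list<bool> -> list<bool>; writer required)
  meta: paired with writer meta (Geo -> Geo; writer required)
  zip: paired with writer zip (int64 -> int64; writer optional)
  age has no writer counterpart
  factor has no writer counterpart
  retries (writer side), unknown to reader
  meta.blob has no writer counterpart
  meta.height: paired with writer meta.height (float64 -> float64; writer required)
  meta.payload (writer side), unknown to reader
  breaking: (age, R1)
  breaking: (factor, R1)
  => forward: BREAKING (2)
decode (reader v2):
  tier := "EMAIL"
  scores := [true, false]
  meta.payload := 0xFF (missing; default applied)
  meta.height := 0.25
  writer meta.blob: kept under "unknown"
  zip := 1
  read fails at retries under R1 (no fill)
  => FAILS_AT (retries, R1)
the other Session changes do not affect what is asked:
  field height in record Geo: tag 4 changed to 5 -> triggers nothing under Session's printed rules — same verdict
  renamed field blob to payload in record Geo -> triggers nothing under Session's printed rules — same verdict
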